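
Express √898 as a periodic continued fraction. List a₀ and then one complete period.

a₀ = ⌊√898⌋ = 29.
With m₀=0, d₀=1 and mₖ₊₁ = dₖaₖ − mₖ, dₖ₊₁ = (n − mₖ₊₁²)/dₖ, aₖ₊₁ = ⌊(a₀+mₖ₊₁)/dₖ₊₁⌋:
  k=1: m=29, d=57, a=1
  k=2: m=28, d=2, a=28
  k=3: m=28, d=57, a=1
  k=4: m=29, d=1, a=58
d=1 and a=2a₀=58 at k=4, so the next step gives (m, d) = (29, 57) again — its k=1 value — and the period has length 4.

[29; 1, 28, 1, 58]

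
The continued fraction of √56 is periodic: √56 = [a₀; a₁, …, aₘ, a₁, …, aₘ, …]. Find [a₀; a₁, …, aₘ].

[7; 2, 14]

a₀ = ⌊√56⌋ = 7.
With m₀=0, d₀=1 and mₖ₊₁ = dₖaₖ − mₖ, dₖ₊₁ = (n − mₖ₊₁²)/dₖ, aₖ₊₁ = ⌊(a₀+mₖ₊₁)/dₖ₊₁⌋:
  k=1: m=7, d=7, a=2
  k=2: m=7, d=1, a=14
d=1 and a=2a₀=14 at k=2, so the next step gives (m, d) = (7, 7) again — its k=1 value — and the period has length 2.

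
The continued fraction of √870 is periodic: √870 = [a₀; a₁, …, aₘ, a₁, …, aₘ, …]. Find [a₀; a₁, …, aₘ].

[29; 2, 58]

a₀ = ⌊√870⌋ = 29.
With m₀=0, d₀=1 and mₖ₊₁ = dₖaₖ − mₖ, dₖ₊₁ = (n − mₖ₊₁²)/dₖ, aₖ₊₁ = ⌊(a₀+mₖ₊₁)/dₖ₊₁⌋:
  k=1: m=29, d=29, a=2
  k=2: m=29, d=1, a=58
d=1 and a=2a₀=58 at k=2, so the next step gives (m, d) = (29, 29) again — its k=1 value — and the period has length 2.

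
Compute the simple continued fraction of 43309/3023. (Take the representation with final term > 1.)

[14; 3, 15, 1, 11, 2, 2]

43309 = 14·3023 + 987
3023 = 3·987 + 62
987 = 15·62 + 57
62 = 1·57 + 5
57 = 11·5 + 2
5 = 2·2 + 1
2 = 2·1 + 0  (stop)
So 43309/3023 = [14; 3, 15, 1, 11, 2, 2].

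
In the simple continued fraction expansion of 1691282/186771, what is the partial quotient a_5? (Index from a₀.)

1

1691282 = 9·186771 + 10343   →  a_0 = 9
186771 = 18·10343 + 597   →  a_1 = 18
10343 = 17·597 + 194   →  a_2 = 17
597 = 3·194 + 15   →  a_3 = 3
194 = 12·15 + 14   →  a_4 = 12
15 = 1·14 + 1   →  a_5 = 1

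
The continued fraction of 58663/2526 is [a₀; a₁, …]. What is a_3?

58663 = 23·2526 + 565   →  a_0 = 23
2526 = 4·565 + 266   →  a_1 = 4
565 = 2·266 + 33   →  a_2 = 2
266 = 8·33 + 2   →  a_3 = 8

8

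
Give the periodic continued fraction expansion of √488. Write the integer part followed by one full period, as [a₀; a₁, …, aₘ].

a₀ = ⌊√488⌋ = 22.
With m₀=0, d₀=1 and mₖ₊₁ = dₖaₖ − mₖ, dₖ₊₁ = (n − mₖ₊₁²)/dₖ, aₖ₊₁ = ⌊(a₀+mₖ₊₁)/dₖ₊₁⌋:
  k=1: m=22, d=4, a=11
  k=2: m=22, d=1, a=44
d=1 and a=2a₀=44 at k=2, so the next step gives (m, d) = (22, 4) again — its k=1 value — and the period has length 2.

[22; 11, 44]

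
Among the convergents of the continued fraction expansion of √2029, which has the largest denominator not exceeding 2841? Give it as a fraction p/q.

45630/1013

√2029 = [45; 22, 1, 1, 22, 90, …] (period length 5).
Convergents:
  p_0/q_0 = 45/1
  p_1/q_1 = 991/22
  p_2/q_2 = 1036/23
  p_3/q_3 = 2027/45
  p_4/q_4 = 45630/1013
  p_5/q_5 = 4108727/91215
q_4 = 1013 ≤ 2841 < 91215 = q_5, so the answer is 45630/1013.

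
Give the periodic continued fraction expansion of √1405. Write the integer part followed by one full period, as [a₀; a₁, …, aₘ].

a₀ = ⌊√1405⌋ = 37.
With m₀=0, d₀=1 and mₖ₊₁ = dₖaₖ − mₖ, dₖ₊₁ = (n − mₖ₊₁²)/dₖ, aₖ₊₁ = ⌊(a₀+mₖ₊₁)/dₖ₊₁⌋:
  k=1: m=37, d=36, a=2
  k=2: m=35, d=5, a=14
  k=3: m=35, d=36, a=2
  k=4: m=37, d=1, a=74
d=1 and a=2a₀=74 at k=4, so the next step gives (m, d) = (37, 36) again — its k=1 value — and the period has length 4.

[37; 2, 14, 2, 74]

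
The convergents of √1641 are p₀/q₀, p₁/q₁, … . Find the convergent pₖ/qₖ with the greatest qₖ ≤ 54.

√1641 = [40; 1, 1, 26, 1, 1, 80, …] (period length 6).
Convergents:
  p_0/q_0 = 40/1
  p_1/q_1 = 41/1
  p_2/q_2 = 81/2
  p_3/q_3 = 2147/53
  p_4/q_4 = 2228/55
q_3 = 53 ≤ 54 < 55 = q_4, so the answer is 2147/53.

2147/53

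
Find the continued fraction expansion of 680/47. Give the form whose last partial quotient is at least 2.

[14; 2, 7, 3]

680 = 14×47 + 22
47 = 2×22 + 3
22 = 7×3 + 1
3 = 3×1 + 0  (stop)
So 680/47 = [14; 2, 7, 3].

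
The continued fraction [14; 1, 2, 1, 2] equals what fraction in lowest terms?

162/11

Fold from the inside: start with 2/1.
  1 + 1/2 = 3/2
  2 + 2/3 = 8/3
  1 + 3/8 = 11/8
  14 + 8/11 = 162/11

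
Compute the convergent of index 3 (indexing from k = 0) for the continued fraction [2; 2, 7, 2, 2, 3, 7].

79/32

Using pₖ = aₖpₖ₋₁ + pₖ₋₂, qₖ = aₖqₖ₋₁ + qₖ₋₂ (with p₋₁=1, p₋₂=0, q₋₁=0, q₋₂=1):
  k=0: a=2, p=2, q=1
  k=1: a=2, p=5, q=2
  k=2: a=7, p=37, q=15
  k=3: a=2, p=79, q=32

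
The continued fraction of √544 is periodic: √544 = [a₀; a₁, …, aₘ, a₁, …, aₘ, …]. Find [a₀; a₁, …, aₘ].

[23; 3, 11, 3, 46]

a₀ = ⌊√544⌋ = 23.
With m₀=0, d₀=1 and mₖ₊₁ = dₖaₖ − mₖ, dₖ₊₁ = (n − mₖ₊₁²)/dₖ, aₖ₊₁ = ⌊(a₀+mₖ₊₁)/dₖ₊₁⌋:
  k=1: m=23, d=15, a=3
  k=2: m=22, d=4, a=11
  k=3: m=22, d=15, a=3
  k=4: m=23, d=1, a=46
d=1 and a=2a₀=46 at k=4, so the next step gives (m, d) = (23, 15) again — its k=1 value — and the period has length 4.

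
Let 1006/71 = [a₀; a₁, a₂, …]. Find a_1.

1006 = 14·71 + 12   →  a_0 = 14
71 = 5·12 + 11   →  a_1 = 5

5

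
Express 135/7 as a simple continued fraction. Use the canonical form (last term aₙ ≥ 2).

135 = 19*7 + 2
7 = 3*2 + 1
2 = 2*1 + 0  (stop)
So 135/7 = [19; 3, 2].

[19; 3, 2]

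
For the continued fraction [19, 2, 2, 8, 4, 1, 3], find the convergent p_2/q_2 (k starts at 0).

Using pₖ = aₖpₖ₋₁ + pₖ₋₂, qₖ = aₖqₖ₋₁ + qₖ₋₂ (with p₋₁=1, p₋₂=0, q₋₁=0, q₋₂=1):
  k=0: a=19, p=19, q=1
  k=1: a=2, p=39, q=2
  k=2: a=2, p=97, q=5

97/5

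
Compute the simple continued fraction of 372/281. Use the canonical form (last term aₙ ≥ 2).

372 = 1×281 + 91
281 = 3×91 + 8
91 = 11×8 + 3
8 = 2×3 + 2
3 = 1×2 + 1
2 = 2×1 + 0  (stop)
So 372/281 = [1; 3, 11, 2, 1, 2].

[1; 3, 11, 2, 1, 2]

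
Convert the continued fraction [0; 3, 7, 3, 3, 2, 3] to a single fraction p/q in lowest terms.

577/1810

Using pₖ = aₖpₖ₋₁ + pₖ₋₂ and qₖ = aₖqₖ₋₁ + qₖ₋₂:
  k=0: a=0, p=0, q=1
  k=1: a=3, p=1, q=3
  k=2: a=7, p=7, q=22
  k=3: a=3, p=22, q=69
  k=4: a=3, p=73, q=229
  k=5: a=2, p=168, q=527
  k=6: a=3, p=577, q=1810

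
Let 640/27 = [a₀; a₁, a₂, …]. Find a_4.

1

640 = 23·27 + 19   →  a_0 = 23
27 = 1·19 + 8   →  a_1 = 1
19 = 2·8 + 3   →  a_2 = 2
8 = 2·3 + 2   →  a_3 = 2
3 = 1·2 + 1   →  a_4 = 1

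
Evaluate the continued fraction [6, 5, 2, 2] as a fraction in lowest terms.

Fold from the inside: start with 2/1.
  2 + 1/2 = 5/2
  5 + 2/5 = 27/5
  6 + 5/27 = 167/27

167/27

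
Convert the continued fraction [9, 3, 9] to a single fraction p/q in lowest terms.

Fold from the inside: start with 9/1.
  3 + 1/9 = 28/9
  9 + 9/28 = 261/28

261/28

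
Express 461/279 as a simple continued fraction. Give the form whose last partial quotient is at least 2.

461 = 1·279 + 182
279 = 1·182 + 97
182 = 1·97 + 85
97 = 1·85 + 12
85 = 7·12 + 1
12 = 12·1 + 0  (stop)
So 461/279 = [1; 1, 1, 1, 7, 12].

[1; 1, 1, 1, 7, 12]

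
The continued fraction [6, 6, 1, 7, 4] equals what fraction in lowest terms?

Fold from the inside: start with 4/1.
  7 + 1/4 = 29/4
  1 + 4/29 = 33/29
  6 + 29/33 = 227/33
  6 + 33/227 = 1395/227

1395/227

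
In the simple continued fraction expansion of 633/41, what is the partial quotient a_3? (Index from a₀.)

1

633 = 15·41 + 18   →  a_0 = 15
41 = 2·18 + 5   →  a_1 = 2
18 = 3·5 + 3   →  a_2 = 3
5 = 1·3 + 2   →  a_3 = 1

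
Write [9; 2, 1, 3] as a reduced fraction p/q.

103/11

Fold from the inside: start with 3/1.
  1 + 1/3 = 4/3
  2 + 3/4 = 11/4
  9 + 4/11 = 103/11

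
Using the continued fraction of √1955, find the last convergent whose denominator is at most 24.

√1955 = [44; 4, 1, 1, 1, 4, 88, …] (period length 6).
Convergents:
  p_0/q_0 = 44/1
  p_1/q_1 = 177/4
  p_2/q_2 = 221/5
  p_3/q_3 = 398/9
  p_4/q_4 = 619/14
  p_5/q_5 = 2874/65
q_4 = 14 ≤ 24 < 65 = q_5, so the answer is 619/14.

619/14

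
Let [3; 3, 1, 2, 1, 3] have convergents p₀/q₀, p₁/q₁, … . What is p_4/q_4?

Using pₖ = aₖpₖ₋₁ + pₖ₋₂, qₖ = aₖqₖ₋₁ + qₖ₋₂ (with p₋₁=1, p₋₂=0, q₋₁=0, q₋₂=1):
  k=0: a=3, p=3, q=1
  k=1: a=3, p=10, q=3
  k=2: a=1, p=13, q=4
  k=3: a=2, p=36, q=11
  k=4: a=1, p=49, q=15

49/15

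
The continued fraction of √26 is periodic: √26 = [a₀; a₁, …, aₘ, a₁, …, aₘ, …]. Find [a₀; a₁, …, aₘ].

[5; 10]

a₀ = ⌊√26⌋ = 5.
With m₀=0, d₀=1 and mₖ₊₁ = dₖaₖ − mₖ, dₖ₊₁ = (n − mₖ₊₁²)/dₖ, aₖ₊₁ = ⌊(a₀+mₖ₊₁)/dₖ₊₁⌋:
  k=1: m=5, d=1, a=10
d=1 and a=2a₀=10 at k=1, so the next step gives (m, d) = (5, 1) again — its k=1 value — and the period has length 1.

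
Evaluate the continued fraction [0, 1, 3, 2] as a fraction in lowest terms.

7/9

Using pₖ = aₖpₖ₋₁ + pₖ₋₂ and qₖ = aₖqₖ₋₁ + qₖ₋₂:
  k=0: a=0, p=0, q=1
  k=1: a=1, p=1, q=1
  k=2: a=3, p=3, q=4
  k=3: a=2, p=7, q=9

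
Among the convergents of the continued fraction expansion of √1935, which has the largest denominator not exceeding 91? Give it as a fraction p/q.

√1935 = [43; 1, 86, …] (period length 2).
Convergents:
  p_0/q_0 = 43/1
  p_1/q_1 = 44/1
  p_2/q_2 = 3827/87
  p_3/q_3 = 3871/88
  p_4/q_4 = 336733/7655
q_3 = 88 ≤ 91 < 7655 = q_4, so the answer is 3871/88.

3871/88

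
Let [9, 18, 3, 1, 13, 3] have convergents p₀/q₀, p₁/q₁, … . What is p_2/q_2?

498/55

Using pₖ = aₖpₖ₋₁ + pₖ₋₂, qₖ = aₖqₖ₋₁ + qₖ₋₂ (with p₋₁=1, p₋₂=0, q₋₁=0, q₋₂=1):
  k=0: a=9, p=9, q=1
  k=1: a=18, p=163, q=18
  k=2: a=3, p=498, q=55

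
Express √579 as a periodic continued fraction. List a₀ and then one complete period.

[24; 16, 48]

a₀ = ⌊√579⌋ = 24.
With m₀=0, d₀=1 and mₖ₊₁ = dₖaₖ − mₖ, dₖ₊₁ = (n − mₖ₊₁²)/dₖ, aₖ₊₁ = ⌊(a₀+mₖ₊₁)/dₖ₊₁⌋:
  k=1: m=24, d=3, a=16
  k=2: m=24, d=1, a=48
d=1 and a=2a₀=48 at k=2, so the next step gives (m, d) = (24, 3) again — its k=1 value — and the period has length 2.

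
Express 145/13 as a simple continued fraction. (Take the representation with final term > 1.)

[11; 6, 2]

145 = 11×13 + 2
13 = 6×2 + 1
2 = 2×1 + 0  (stop)
So 145/13 = [11; 6, 2].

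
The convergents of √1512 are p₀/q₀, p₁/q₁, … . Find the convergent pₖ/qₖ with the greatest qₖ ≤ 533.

√1512 = [38; 1, 7, 1, 1, 1, 7, 1, 76, …] (period length 8).
Convergents:
  p_0/q_0 = 38/1
  p_1/q_1 = 39/1
  p_2/q_2 = 311/8
  p_3/q_3 = 350/9
  p_4/q_4 = 661/17
  p_5/q_5 = 1011/26
  p_6/q_6 = 7738/199
  p_7/q_7 = 8749/225
  p_8/q_8 = 672662/17299
q_7 = 225 ≤ 533 < 17299 = q_8, so the answer is 8749/225.

8749/225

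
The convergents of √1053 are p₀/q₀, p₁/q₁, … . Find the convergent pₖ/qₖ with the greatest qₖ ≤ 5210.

84305/2598

√1053 = [32; 2, 4, 2, 64, …] (period length 4).
Convergents:
  p_0/q_0 = 32/1
  p_1/q_1 = 65/2
  p_2/q_2 = 292/9
  p_3/q_3 = 649/20
  p_4/q_4 = 41828/1289
  p_5/q_5 = 84305/2598
  p_6/q_6 = 379048/11681
q_5 = 2598 ≤ 5210 < 11681 = q_6, so the answer is 84305/2598.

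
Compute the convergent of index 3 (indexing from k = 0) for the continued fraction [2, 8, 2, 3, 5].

125/59

Using pₖ = aₖpₖ₋₁ + pₖ₋₂, qₖ = aₖqₖ₋₁ + qₖ₋₂ (with p₋₁=1, p₋₂=0, q₋₁=0, q₋₂=1):
  k=0: a=2, p=2, q=1
  k=1: a=8, p=17, q=8
  k=2: a=2, p=36, q=17
  k=3: a=3, p=125, q=59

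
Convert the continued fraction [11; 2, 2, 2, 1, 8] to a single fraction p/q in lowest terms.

Using pₖ = aₖpₖ₋₁ + pₖ₋₂ and qₖ = aₖqₖ₋₁ + qₖ₋₂:
  k=0: a=11, p=11, q=1
  k=1: a=2, p=23, q=2
  k=2: a=2, p=57, q=5
  k=3: a=2, p=137, q=12
  k=4: a=1, p=194, q=17
  k=5: a=8, p=1689, q=148

1689/148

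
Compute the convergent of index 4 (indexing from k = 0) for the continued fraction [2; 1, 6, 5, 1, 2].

Using pₖ = aₖpₖ₋₁ + pₖ₋₂, qₖ = aₖqₖ₋₁ + qₖ₋₂ (with p₋₁=1, p₋₂=0, q₋₁=0, q₋₂=1):
  k=0: a=2, p=2, q=1
  k=1: a=1, p=3, q=1
  k=2: a=6, p=20, q=7
  k=3: a=5, p=103, q=36
  k=4: a=1, p=123, q=43

123/43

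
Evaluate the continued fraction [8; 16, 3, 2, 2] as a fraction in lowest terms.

Using pₖ = aₖpₖ₋₁ + pₖ₋₂ and qₖ = aₖqₖ₋₁ + qₖ₋₂:
  k=0: a=8, p=8, q=1
  k=1: a=16, p=129, q=16
  k=2: a=3, p=395, q=49
  k=3: a=2, p=919, q=114
  k=4: a=2, p=2233, q=277

2233/277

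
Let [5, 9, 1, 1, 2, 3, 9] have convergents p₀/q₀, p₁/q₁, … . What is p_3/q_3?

97/19

Using pₖ = aₖpₖ₋₁ + pₖ₋₂, qₖ = aₖqₖ₋₁ + qₖ₋₂ (with p₋₁=1, p₋₂=0, q₋₁=0, q₋₂=1):
  k=0: a=5, p=5, q=1
  k=1: a=9, p=46, q=9
  k=2: a=1, p=51, q=10
  k=3: a=1, p=97, q=19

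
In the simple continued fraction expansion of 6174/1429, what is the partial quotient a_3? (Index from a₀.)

6174 = 4·1429 + 458   →  a_0 = 4
1429 = 3·458 + 55   →  a_1 = 3
458 = 8·55 + 18   →  a_2 = 8
55 = 3·18 + 1   →  a_3 = 3

3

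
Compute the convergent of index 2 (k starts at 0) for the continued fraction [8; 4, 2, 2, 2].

74/9

Using pₖ = aₖpₖ₋₁ + pₖ₋₂, qₖ = aₖqₖ₋₁ + qₖ₋₂ (with p₋₁=1, p₋₂=0, q₋₁=0, q₋₂=1):
  k=0: a=8, p=8, q=1
  k=1: a=4, p=33, q=4
  k=2: a=2, p=74, q=9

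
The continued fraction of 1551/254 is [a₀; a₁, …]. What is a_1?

1551 = 6·254 + 27   →  a_0 = 6
254 = 9·27 + 11   →  a_1 = 9

9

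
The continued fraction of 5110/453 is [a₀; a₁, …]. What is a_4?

5110 = 11·453 + 127   →  a_0 = 11
453 = 3·127 + 72   →  a_1 = 3
127 = 1·72 + 55   →  a_2 = 1
72 = 1·55 + 17   →  a_3 = 1
55 = 3·17 + 4   →  a_4 = 3

3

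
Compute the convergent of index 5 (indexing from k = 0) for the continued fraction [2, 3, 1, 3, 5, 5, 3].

929/410

Using pₖ = aₖpₖ₋₁ + pₖ₋₂, qₖ = aₖqₖ₋₁ + qₖ₋₂ (with p₋₁=1, p₋₂=0, q₋₁=0, q₋₂=1):
  k=0: a=2, p=2, q=1
  k=1: a=3, p=7, q=3
  k=2: a=1, p=9, q=4
  k=3: a=3, p=34, q=15
  k=4: a=5, p=179, q=79
  k=5: a=5, p=929, q=410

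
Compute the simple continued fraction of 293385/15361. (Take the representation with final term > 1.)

[19; 10, 15, 9, 5, 2]

293385 = 19·15361 + 1526
15361 = 10·1526 + 101
1526 = 15·101 + 11
101 = 9·11 + 2
11 = 5·2 + 1
2 = 2·1 + 0  (stop)
So 293385/15361 = [19; 10, 15, 9, 5, 2].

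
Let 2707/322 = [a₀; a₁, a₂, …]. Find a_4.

2707 = 8·322 + 131   →  a_0 = 8
322 = 2·131 + 60   →  a_1 = 2
131 = 2·60 + 11   →  a_2 = 2
60 = 5·11 + 5   →  a_3 = 5
11 = 2·5 + 1   →  a_4 = 2

2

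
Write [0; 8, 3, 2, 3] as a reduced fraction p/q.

Using pₖ = aₖpₖ₋₁ + pₖ₋₂ and qₖ = aₖqₖ₋₁ + qₖ₋₂:
  k=0: a=0, p=0, q=1
  k=1: a=8, p=1, q=8
  k=2: a=3, p=3, q=25
  k=3: a=2, p=7, q=58
  k=4: a=3, p=24, q=199

24/199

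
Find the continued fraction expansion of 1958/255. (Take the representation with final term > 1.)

1958 = 7·255 + 173
255 = 1·173 + 82
173 = 2·82 + 9
82 = 9·9 + 1
9 = 9·1 + 0  (stop)
So 1958/255 = [7; 1, 2, 9, 9].

[7; 1, 2, 9, 9]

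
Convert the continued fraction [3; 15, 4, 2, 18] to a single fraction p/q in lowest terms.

7747/2527

Using pₖ = aₖpₖ₋₁ + pₖ₋₂ and qₖ = aₖqₖ₋₁ + qₖ₋₂:
  k=0: a=3, p=3, q=1
  k=1: a=15, p=46, q=15
  k=2: a=4, p=187, q=61
  k=3: a=2, p=420, q=137
  k=4: a=18, p=7747, q=2527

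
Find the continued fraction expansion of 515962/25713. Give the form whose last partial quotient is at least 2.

515962 = 20·25713 + 1702
25713 = 15·1702 + 183
1702 = 9·183 + 55
183 = 3·55 + 18
55 = 3·18 + 1
18 = 18·1 + 0  (stop)
So 515962/25713 = [20; 15, 9, 3, 3, 18].

[20; 15, 9, 3, 3, 18]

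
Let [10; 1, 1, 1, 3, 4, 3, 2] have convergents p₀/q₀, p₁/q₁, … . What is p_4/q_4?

Using pₖ = aₖpₖ₋₁ + pₖ₋₂, qₖ = aₖqₖ₋₁ + qₖ₋₂ (with p₋₁=1, p₋₂=0, q₋₁=0, q₋₂=1):
  k=0: a=10, p=10, q=1
  k=1: a=1, p=11, q=1
  k=2: a=1, p=21, q=2
  k=3: a=1, p=32, q=3
  k=4: a=3, p=117, q=11

117/11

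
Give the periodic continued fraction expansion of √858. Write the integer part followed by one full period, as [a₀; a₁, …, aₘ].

[29; 3, 2, 3, 58]

a₀ = ⌊√858⌋ = 29.
With m₀=0, d₀=1 and mₖ₊₁ = dₖaₖ − mₖ, dₖ₊₁ = (n − mₖ₊₁²)/dₖ, aₖ₊₁ = ⌊(a₀+mₖ₊₁)/dₖ₊₁⌋:
  k=1: m=29, d=17, a=3
  k=2: m=22, d=22, a=2
  k=3: m=22, d=17, a=3
  k=4: m=29, d=1, a=58
d=1 and a=2a₀=58 at k=4, so the next step gives (m, d) = (29, 17) again — its k=1 value — and the period has length 4.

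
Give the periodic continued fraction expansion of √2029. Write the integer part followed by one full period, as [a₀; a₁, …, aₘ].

a₀ = ⌊√2029⌋ = 45.
With m₀=0, d₀=1 and mₖ₊₁ = dₖaₖ − mₖ, dₖ₊₁ = (n − mₖ₊₁²)/dₖ, aₖ₊₁ = ⌊(a₀+mₖ₊₁)/dₖ₊₁⌋:
  k=1: m=45, d=4, a=22
  k=2: m=43, d=45, a=1
  k=3: m=2, d=45, a=1
  k=4: m=43, d=4, a=22
  k=5: m=45, d=1, a=90
d=1 and a=2a₀=90 at k=5, so the next step gives (m, d) = (45, 4) again — its k=1 value — and the period has length 5.

[45; 22, 1, 1, 22, 90]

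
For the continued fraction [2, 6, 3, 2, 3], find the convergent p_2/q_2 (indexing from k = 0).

Using pₖ = aₖpₖ₋₁ + pₖ₋₂, qₖ = aₖqₖ₋₁ + qₖ₋₂ (with p₋₁=1, p₋₂=0, q₋₁=0, q₋₂=1):
  k=0: a=2, p=2, q=1
  k=1: a=6, p=13, q=6
  k=2: a=3, p=41, q=19

41/19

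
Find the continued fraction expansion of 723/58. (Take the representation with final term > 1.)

[12; 2, 6, 1, 3]

723 = 12·58 + 27
58 = 2·27 + 4
27 = 6·4 + 3
4 = 1·3 + 1
3 = 3·1 + 0  (stop)
So 723/58 = [12; 2, 6, 1, 3].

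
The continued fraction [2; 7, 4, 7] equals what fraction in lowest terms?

449/210

Fold from the inside: start with 7/1.
  4 + 1/7 = 29/7
  7 + 7/29 = 210/29
  2 + 29/210 = 449/210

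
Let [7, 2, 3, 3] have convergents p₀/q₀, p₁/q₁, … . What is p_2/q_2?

Using pₖ = aₖpₖ₋₁ + pₖ₋₂, qₖ = aₖqₖ₋₁ + qₖ₋₂ (with p₋₁=1, p₋₂=0, q₋₁=0, q₋₂=1):
  k=0: a=7, p=7, q=1
  k=1: a=2, p=15, q=2
  k=2: a=3, p=52, q=7

52/7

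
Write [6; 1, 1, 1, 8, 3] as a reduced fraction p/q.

539/81

Using pₖ = aₖpₖ₋₁ + pₖ₋₂ and qₖ = aₖqₖ₋₁ + qₖ₋₂:
  k=0: a=6, p=6, q=1
  k=1: a=1, p=7, q=1
  k=2: a=1, p=13, q=2
  k=3: a=1, p=20, q=3
  k=4: a=8, p=173, q=26
  k=5: a=3, p=539, q=81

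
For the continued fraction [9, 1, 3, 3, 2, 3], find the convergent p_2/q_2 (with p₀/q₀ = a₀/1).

39/4

Using pₖ = aₖpₖ₋₁ + pₖ₋₂, qₖ = aₖqₖ₋₁ + qₖ₋₂ (with p₋₁=1, p₋₂=0, q₋₁=0, q₋₂=1):
  k=0: a=9, p=9, q=1
  k=1: a=1, p=10, q=1
  k=2: a=3, p=39, q=4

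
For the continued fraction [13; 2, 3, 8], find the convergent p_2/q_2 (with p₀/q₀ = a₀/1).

Using pₖ = aₖpₖ₋₁ + pₖ₋₂, qₖ = aₖqₖ₋₁ + qₖ₋₂ (with p₋₁=1, p₋₂=0, q₋₁=0, q₋₂=1):
  k=0: a=13, p=13, q=1
  k=1: a=2, p=27, q=2
  k=2: a=3, p=94, q=7

94/7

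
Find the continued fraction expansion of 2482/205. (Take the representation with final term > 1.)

[12; 9, 3, 7]

2482 = 12×205 + 22
205 = 9×22 + 7
22 = 3×7 + 1
7 = 7×1 + 0  (stop)
So 2482/205 = [12; 9, 3, 7].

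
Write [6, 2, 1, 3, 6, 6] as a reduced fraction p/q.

Using pₖ = aₖpₖ₋₁ + pₖ₋₂ and qₖ = aₖqₖ₋₁ + qₖ₋₂:
  k=0: a=6, p=6, q=1
  k=1: a=2, p=13, q=2
  k=2: a=1, p=19, q=3
  k=3: a=3, p=70, q=11
  k=4: a=6, p=439, q=69
  k=5: a=6, p=2704, q=425

2704/425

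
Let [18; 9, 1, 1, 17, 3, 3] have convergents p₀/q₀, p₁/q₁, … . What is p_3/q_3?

Using pₖ = aₖpₖ₋₁ + pₖ₋₂, qₖ = aₖqₖ₋₁ + qₖ₋₂ (with p₋₁=1, p₋₂=0, q₋₁=0, q₋₂=1):
  k=0: a=18, p=18, q=1
  k=1: a=9, p=163, q=9
  k=2: a=1, p=181, q=10
  k=3: a=1, p=344, q=19

344/19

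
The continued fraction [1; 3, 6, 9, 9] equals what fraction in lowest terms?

2086/1585

Fold from the inside: start with 9/1.
  9 + 1/9 = 82/9
  6 + 9/82 = 501/82
  3 + 82/501 = 1585/501
  1 + 501/1585 = 2086/1585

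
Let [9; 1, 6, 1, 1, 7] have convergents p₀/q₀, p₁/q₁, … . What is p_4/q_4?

148/15

Using pₖ = aₖpₖ₋₁ + pₖ₋₂, qₖ = aₖqₖ₋₁ + qₖ₋₂ (with p₋₁=1, p₋₂=0, q₋₁=0, q₋₂=1):
  k=0: a=9, p=9, q=1
  k=1: a=1, p=10, q=1
  k=2: a=6, p=69, q=7
  k=3: a=1, p=79, q=8
  k=4: a=1, p=148, q=15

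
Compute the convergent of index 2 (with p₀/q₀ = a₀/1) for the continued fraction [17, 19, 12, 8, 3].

3905/229

Using pₖ = aₖpₖ₋₁ + pₖ₋₂, qₖ = aₖqₖ₋₁ + qₖ₋₂ (with p₋₁=1, p₋₂=0, q₋₁=0, q₋₂=1):
  k=0: a=17, p=17, q=1
  k=1: a=19, p=324, q=19
  k=2: a=12, p=3905, q=229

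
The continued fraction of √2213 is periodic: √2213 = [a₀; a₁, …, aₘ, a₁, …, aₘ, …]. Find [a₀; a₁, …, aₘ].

[47; 23, 1, 1, 23, 94]

a₀ = ⌊√2213⌋ = 47.
With m₀=0, d₀=1 and mₖ₊₁ = dₖaₖ − mₖ, dₖ₊₁ = (n − mₖ₊₁²)/dₖ, aₖ₊₁ = ⌊(a₀+mₖ₊₁)/dₖ₊₁⌋:
  k=1: m=47, d=4, a=23
  k=2: m=45, d=47, a=1
  k=3: m=2, d=47, a=1
  k=4: m=45, d=4, a=23
  k=5: m=47, d=1, a=94
d=1 and a=2a₀=94 at k=5, so the next step gives (m, d) = (47, 4) again — its k=1 value — and the period has length 5.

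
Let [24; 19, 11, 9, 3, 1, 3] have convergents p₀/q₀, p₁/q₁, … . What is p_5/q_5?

Using pₖ = aₖpₖ₋₁ + pₖ₋₂, qₖ = aₖqₖ₋₁ + qₖ₋₂ (with p₋₁=1, p₋₂=0, q₋₁=0, q₋₂=1):
  k=0: a=24, p=24, q=1
  k=1: a=19, p=457, q=19
  k=2: a=11, p=5051, q=210
  k=3: a=9, p=45916, q=1909
  k=4: a=3, p=142799, q=5937
  k=5: a=1, p=188715, q=7846

188715/7846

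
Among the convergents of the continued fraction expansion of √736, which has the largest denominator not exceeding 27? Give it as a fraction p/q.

624/23

√736 = [27; 7, 1, 2, 1, 2, 1, 7, 54, …] (period length 8).
Convergents:
  p_0/q_0 = 27/1
  p_1/q_1 = 190/7
  p_2/q_2 = 217/8
  p_3/q_3 = 624/23
  p_4/q_4 = 841/31
q_3 = 23 ≤ 27 < 31 = q_4, so the answer is 624/23.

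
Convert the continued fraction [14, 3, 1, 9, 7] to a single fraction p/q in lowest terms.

Using pₖ = aₖpₖ₋₁ + pₖ₋₂ and qₖ = aₖqₖ₋₁ + qₖ₋₂:
  k=0: a=14, p=14, q=1
  k=1: a=3, p=43, q=3
  k=2: a=1, p=57, q=4
  k=3: a=9, p=556, q=39
  k=4: a=7, p=3949, q=277

3949/277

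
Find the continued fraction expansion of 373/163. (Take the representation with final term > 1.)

[2; 3, 2, 7, 3]

373 = 2*163 + 47
163 = 3*47 + 22
47 = 2*22 + 3
22 = 7*3 + 1
3 = 3*1 + 0  (stop)
So 373/163 = [2; 3, 2, 7, 3].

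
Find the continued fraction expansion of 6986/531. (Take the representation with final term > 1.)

6986 = 13·531 + 83
531 = 6·83 + 33
83 = 2·33 + 17
33 = 1·17 + 16
17 = 1·16 + 1
16 = 16·1 + 0  (stop)
So 6986/531 = [13; 6, 2, 1, 1, 16].

[13; 6, 2, 1, 1, 16]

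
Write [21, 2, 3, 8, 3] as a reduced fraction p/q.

Using pₖ = aₖpₖ₋₁ + pₖ₋₂ and qₖ = aₖqₖ₋₁ + qₖ₋₂:
  k=0: a=21, p=21, q=1
  k=1: a=2, p=43, q=2
  k=2: a=3, p=150, q=7
  k=3: a=8, p=1243, q=58
  k=4: a=3, p=3879, q=181

3879/181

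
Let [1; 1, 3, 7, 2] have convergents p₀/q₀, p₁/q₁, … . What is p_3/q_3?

Using pₖ = aₖpₖ₋₁ + pₖ₋₂, qₖ = aₖqₖ₋₁ + qₖ₋₂ (with p₋₁=1, p₋₂=0, q₋₁=0, q₋₂=1):
  k=0: a=1, p=1, q=1
  k=1: a=1, p=2, q=1
  k=2: a=3, p=7, q=4
  k=3: a=7, p=51, q=29

51/29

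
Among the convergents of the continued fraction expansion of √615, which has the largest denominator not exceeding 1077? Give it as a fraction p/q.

24576/991

√615 = [24; 1, 3, 1, 48, …] (period length 4).
Convergents:
  p_0/q_0 = 24/1
  p_1/q_1 = 25/1
  p_2/q_2 = 99/4
  p_3/q_3 = 124/5
  p_4/q_4 = 6051/244
  p_5/q_5 = 6175/249
  p_6/q_6 = 24576/991
  p_7/q_7 = 30751/1240
q_6 = 991 ≤ 1077 < 1240 = q_7, so the answer is 24576/991.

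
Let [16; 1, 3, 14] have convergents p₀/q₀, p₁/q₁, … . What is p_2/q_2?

67/4

Using pₖ = aₖpₖ₋₁ + pₖ₋₂, qₖ = aₖqₖ₋₁ + qₖ₋₂ (with p₋₁=1, p₋₂=0, q₋₁=0, q₋₂=1):
  k=0: a=16, p=16, q=1
  k=1: a=1, p=17, q=1
  k=2: a=3, p=67, q=4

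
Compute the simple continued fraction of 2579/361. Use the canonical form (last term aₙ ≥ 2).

[7; 6, 1, 16, 3]

2579 = 7×361 + 52
361 = 6×52 + 49
52 = 1×49 + 3
49 = 16×3 + 1
3 = 3×1 + 0  (stop)
So 2579/361 = [7; 6, 1, 16, 3].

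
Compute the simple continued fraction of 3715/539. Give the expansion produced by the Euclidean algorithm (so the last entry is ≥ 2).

[6; 1, 8, 3, 2, 2, 3]

3715 = 6*539 + 481
539 = 1*481 + 58
481 = 8*58 + 17
58 = 3*17 + 7
17 = 2*7 + 3
7 = 2*3 + 1
3 = 3*1 + 0  (stop)
So 3715/539 = [6; 1, 8, 3, 2, 2, 3].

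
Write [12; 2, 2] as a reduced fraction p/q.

62/5

Fold from the inside: start with 2/1.
  2 + 1/2 = 5/2
  12 + 2/5 = 62/5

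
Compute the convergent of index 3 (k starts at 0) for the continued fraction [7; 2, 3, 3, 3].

Using pₖ = aₖpₖ₋₁ + pₖ₋₂, qₖ = aₖqₖ₋₁ + qₖ₋₂ (with p₋₁=1, p₋₂=0, q₋₁=0, q₋₂=1):
  k=0: a=7, p=7, q=1
  k=1: a=2, p=15, q=2
  k=2: a=3, p=52, q=7
  k=3: a=3, p=171, q=23

171/23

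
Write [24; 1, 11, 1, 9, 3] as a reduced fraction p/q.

Using pₖ = aₖpₖ₋₁ + pₖ₋₂ and qₖ = aₖqₖ₋₁ + qₖ₋₂:
  k=0: a=24, p=24, q=1
  k=1: a=1, p=25, q=1
  k=2: a=11, p=299, q=12
  k=3: a=1, p=324, q=13
  k=4: a=9, p=3215, q=129
  k=5: a=3, p=9969, q=400

9969/400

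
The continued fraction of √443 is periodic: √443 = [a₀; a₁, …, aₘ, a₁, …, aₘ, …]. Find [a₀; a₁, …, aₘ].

[21; 21, 42]

a₀ = ⌊√443⌋ = 21.
With m₀=0, d₀=1 and mₖ₊₁ = dₖaₖ − mₖ, dₖ₊₁ = (n − mₖ₊₁²)/dₖ, aₖ₊₁ = ⌊(a₀+mₖ₊₁)/dₖ₊₁⌋:
  k=1: m=21, d=2, a=21
  k=2: m=21, d=1, a=42
d=1 and a=2a₀=42 at k=2, so the next step gives (m, d) = (21, 2) again — its k=1 value — and the period has length 2.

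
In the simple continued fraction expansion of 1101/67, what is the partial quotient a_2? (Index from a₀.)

3

1101 = 16·67 + 29   →  a_0 = 16
67 = 2·29 + 9   →  a_1 = 2
29 = 3·9 + 2   →  a_2 = 3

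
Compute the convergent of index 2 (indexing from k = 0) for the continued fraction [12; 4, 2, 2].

Using pₖ = aₖpₖ₋₁ + pₖ₋₂, qₖ = aₖqₖ₋₁ + qₖ₋₂ (with p₋₁=1, p₋₂=0, q₋₁=0, q₋₂=1):
  k=0: a=12, p=12, q=1
  k=1: a=4, p=49, q=4
  k=2: a=2, p=110, q=9

110/9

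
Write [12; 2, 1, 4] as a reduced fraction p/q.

173/14

Using pₖ = aₖpₖ₋₁ + pₖ₋₂ and qₖ = aₖqₖ₋₁ + qₖ₋₂:
  k=0: a=12, p=12, q=1
  k=1: a=2, p=25, q=2
  k=2: a=1, p=37, q=3
  k=3: a=4, p=173, q=14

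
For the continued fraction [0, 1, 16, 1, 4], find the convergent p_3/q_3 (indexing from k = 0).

17/18

Using pₖ = aₖpₖ₋₁ + pₖ₋₂, qₖ = aₖqₖ₋₁ + qₖ₋₂ (with p₋₁=1, p₋₂=0, q₋₁=0, q₋₂=1):
  k=0: a=0, p=0, q=1
  k=1: a=1, p=1, q=1
  k=2: a=16, p=16, q=17
  k=3: a=1, p=17, q=18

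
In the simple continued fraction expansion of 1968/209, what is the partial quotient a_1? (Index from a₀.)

1968 = 9·209 + 87   →  a_0 = 9
209 = 2·87 + 35   →  a_1 = 2

2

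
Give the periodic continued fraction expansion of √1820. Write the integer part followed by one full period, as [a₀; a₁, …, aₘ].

a₀ = ⌊√1820⌋ = 42.
With m₀=0, d₀=1 and mₖ₊₁ = dₖaₖ − mₖ, dₖ₊₁ = (n − mₖ₊₁²)/dₖ, aₖ₊₁ = ⌊(a₀+mₖ₊₁)/dₖ₊₁⌋:
  k=1: m=42, d=56, a=1
  k=2: m=14, d=29, a=1
  k=3: m=15, d=55, a=1
  k=4: m=40, d=4, a=20
  k=5: m=40, d=55, a=1
  k=6: m=15, d=29, a=1
  k=7: m=14, d=56, a=1
  k=8: m=42, d=1, a=84
d=1 and a=2a₀=84 at k=8, so the next step gives (m, d) = (42, 56) again — its k=1 value — and the period has length 8.

[42; 1, 1, 1, 20, 1, 1, 1, 84]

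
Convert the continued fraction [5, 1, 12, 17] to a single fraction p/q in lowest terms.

1315/222

Using pₖ = aₖpₖ₋₁ + pₖ₋₂ and qₖ = aₖqₖ₋₁ + qₖ₋₂:
  k=0: a=5, p=5, q=1
  k=1: a=1, p=6, q=1
  k=2: a=12, p=77, q=13
  k=3: a=17, p=1315, q=222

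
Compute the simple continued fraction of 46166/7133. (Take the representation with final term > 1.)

[6; 2, 8, 2, 14, 1, 3, 3]

46166 = 6*7133 + 3368
7133 = 2*3368 + 397
3368 = 8*397 + 192
397 = 2*192 + 13
192 = 14*13 + 10
13 = 1*10 + 3
10 = 3*3 + 1
3 = 3*1 + 0  (stop)
So 46166/7133 = [6; 2, 8, 2, 14, 1, 3, 3].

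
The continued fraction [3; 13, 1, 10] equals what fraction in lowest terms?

470/153

Fold from the inside: start with 10/1.
  1 + 1/10 = 11/10
  13 + 10/11 = 153/11
  3 + 11/153 = 470/153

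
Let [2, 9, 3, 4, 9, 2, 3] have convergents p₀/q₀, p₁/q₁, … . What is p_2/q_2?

Using pₖ = aₖpₖ₋₁ + pₖ₋₂, qₖ = aₖqₖ₋₁ + qₖ₋₂ (with p₋₁=1, p₋₂=0, q₋₁=0, q₋₂=1):
  k=0: a=2, p=2, q=1
  k=1: a=9, p=19, q=9
  k=2: a=3, p=59, q=28

59/28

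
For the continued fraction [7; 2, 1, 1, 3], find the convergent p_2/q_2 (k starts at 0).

Using pₖ = aₖpₖ₋₁ + pₖ₋₂, qₖ = aₖqₖ₋₁ + qₖ₋₂ (with p₋₁=1, p₋₂=0, q₋₁=0, q₋₂=1):
  k=0: a=7, p=7, q=1
  k=1: a=2, p=15, q=2
  k=2: a=1, p=22, q=3

22/3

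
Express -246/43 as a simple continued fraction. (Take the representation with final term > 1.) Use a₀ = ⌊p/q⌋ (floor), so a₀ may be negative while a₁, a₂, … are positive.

-246 = -6·43 + 12
43 = 3·12 + 7
12 = 1·7 + 5
7 = 1·5 + 2
5 = 2·2 + 1
2 = 2·1 + 0  (stop)
So -246/43 = [-6; 3, 1, 1, 2, 2].

[-6; 3, 1, 1, 2, 2]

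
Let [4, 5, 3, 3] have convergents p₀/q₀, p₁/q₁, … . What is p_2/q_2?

67/16

Using pₖ = aₖpₖ₋₁ + pₖ₋₂, qₖ = aₖqₖ₋₁ + qₖ₋₂ (with p₋₁=1, p₋₂=0, q₋₁=0, q₋₂=1):
  k=0: a=4, p=4, q=1
  k=1: a=5, p=21, q=5
  k=2: a=3, p=67, q=16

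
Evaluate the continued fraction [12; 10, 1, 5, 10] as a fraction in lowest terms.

7993/661

Fold from the inside: start with 10/1.
  5 + 1/10 = 51/10
  1 + 10/51 = 61/51
  10 + 51/61 = 661/61
  12 + 61/661 = 7993/661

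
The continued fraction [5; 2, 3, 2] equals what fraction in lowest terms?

Fold from the inside: start with 2/1.
  3 + 1/2 = 7/2
  2 + 2/7 = 16/7
  5 + 7/16 = 87/16

87/16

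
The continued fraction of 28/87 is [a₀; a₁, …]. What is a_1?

3

28 = 0·87 + 28   →  a_0 = 0
87 = 3·28 + 3   →  a_1 = 3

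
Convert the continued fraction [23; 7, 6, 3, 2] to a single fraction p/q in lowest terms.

Fold from the inside: start with 2/1.
  3 + 1/2 = 7/2
  6 + 2/7 = 44/7
  7 + 7/44 = 315/44
  23 + 44/315 = 7289/315

7289/315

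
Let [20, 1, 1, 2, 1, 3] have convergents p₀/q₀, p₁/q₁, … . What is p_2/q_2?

41/2

Using pₖ = aₖpₖ₋₁ + pₖ₋₂, qₖ = aₖqₖ₋₁ + qₖ₋₂ (with p₋₁=1, p₋₂=0, q₋₁=0, q₋₂=1):
  k=0: a=20, p=20, q=1
  k=1: a=1, p=21, q=1
  k=2: a=1, p=41, q=2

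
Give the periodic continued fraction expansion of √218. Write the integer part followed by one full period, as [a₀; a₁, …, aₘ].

[14; 1, 3, 3, 1, 28]

a₀ = ⌊√218⌋ = 14.
With m₀=0, d₀=1 and mₖ₊₁ = dₖaₖ − mₖ, dₖ₊₁ = (n − mₖ₊₁²)/dₖ, aₖ₊₁ = ⌊(a₀+mₖ₊₁)/dₖ₊₁⌋:
  k=1: m=14, d=22, a=1
  k=2: m=8, d=7, a=3
  k=3: m=13, d=7, a=3
  k=4: m=8, d=22, a=1
  k=5: m=14, d=1, a=28
d=1 and a=2a₀=28 at k=5, so the next step gives (m, d) = (14, 22) again — its k=1 value — and the period has length 5.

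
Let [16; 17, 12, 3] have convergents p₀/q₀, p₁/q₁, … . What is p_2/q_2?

Using pₖ = aₖpₖ₋₁ + pₖ₋₂, qₖ = aₖqₖ₋₁ + qₖ₋₂ (with p₋₁=1, p₋₂=0, q₋₁=0, q₋₂=1):
  k=0: a=16, p=16, q=1
  k=1: a=17, p=273, q=17
  k=2: a=12, p=3292, q=205

3292/205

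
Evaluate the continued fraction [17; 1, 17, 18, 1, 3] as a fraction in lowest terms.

Fold from the inside: start with 3/1.
  1 + 1/3 = 4/3
  18 + 3/4 = 75/4
  17 + 4/75 = 1279/75
  1 + 75/1279 = 1354/1279
  17 + 1279/1354 = 24297/1354

24297/1354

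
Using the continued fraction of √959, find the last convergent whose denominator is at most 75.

960/31

√959 = [30; 1, 29, 1, 60, …] (period length 4).
Convergents:
  p_0/q_0 = 30/1
  p_1/q_1 = 31/1
  p_2/q_2 = 929/30
  p_3/q_3 = 960/31
  p_4/q_4 = 58529/1890
q_3 = 31 ≤ 75 < 1890 = q_4, so the answer is 960/31.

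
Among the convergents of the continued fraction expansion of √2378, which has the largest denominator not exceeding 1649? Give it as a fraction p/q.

√2378 = [48; 1, 3, 3, 1, 96, …] (period length 5).
Convergents:
  p_0/q_0 = 48/1
  p_1/q_1 = 49/1
  p_2/q_2 = 195/4
  p_3/q_3 = 634/13
  p_4/q_4 = 829/17
  p_5/q_5 = 80218/1645
  p_6/q_6 = 81047/1662
q_5 = 1645 ≤ 1649 < 1662 = q_6, so the answer is 80218/1645.

80218/1645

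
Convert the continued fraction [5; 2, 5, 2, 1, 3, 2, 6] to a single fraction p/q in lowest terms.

10298/1887

Using pₖ = aₖpₖ₋₁ + pₖ₋₂ and qₖ = aₖqₖ₋₁ + qₖ₋₂:
  k=0: a=5, p=5, q=1
  k=1: a=2, p=11, q=2
  k=2: a=5, p=60, q=11
  k=3: a=2, p=131, q=24
  k=4: a=1, p=191, q=35
  k=5: a=3, p=704, q=129
  k=6: a=2, p=1599, q=293
  k=7: a=6, p=10298, q=1887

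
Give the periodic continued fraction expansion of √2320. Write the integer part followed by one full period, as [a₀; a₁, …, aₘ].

[48; 6, 96]

a₀ = ⌊√2320⌋ = 48.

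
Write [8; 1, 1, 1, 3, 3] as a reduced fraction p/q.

Using pₖ = aₖpₖ₋₁ + pₖ₋₂ and qₖ = aₖqₖ₋₁ + qₖ₋₂:
  k=0: a=8, p=8, q=1
  k=1: a=1, p=9, q=1
  k=2: a=1, p=17, q=2
  k=3: a=1, p=26, q=3
  k=4: a=3, p=95, q=11
  k=5: a=3, p=311, q=36

311/36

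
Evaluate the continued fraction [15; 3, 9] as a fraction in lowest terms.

429/28

Using pₖ = aₖpₖ₋₁ + pₖ₋₂ and qₖ = aₖqₖ₋₁ + qₖ₋₂:
  k=0: a=15, p=15, q=1
  k=1: a=3, p=46, q=3
  k=2: a=9, p=429, q=28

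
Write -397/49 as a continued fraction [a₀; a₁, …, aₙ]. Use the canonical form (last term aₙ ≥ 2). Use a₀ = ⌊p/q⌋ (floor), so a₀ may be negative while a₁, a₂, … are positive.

-397 = -9×49 + 44
49 = 1×44 + 5
44 = 8×5 + 4
5 = 1×4 + 1
4 = 4×1 + 0  (stop)
So -397/49 = [-9; 1, 8, 1, 4].

[-9; 1, 8, 1, 4]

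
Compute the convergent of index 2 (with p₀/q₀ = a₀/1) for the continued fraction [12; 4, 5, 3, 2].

Using pₖ = aₖpₖ₋₁ + pₖ₋₂, qₖ = aₖqₖ₋₁ + qₖ₋₂ (with p₋₁=1, p₋₂=0, q₋₁=0, q₋₂=1):
  k=0: a=12, p=12, q=1
  k=1: a=4, p=49, q=4
  k=2: a=5, p=257, q=21

257/21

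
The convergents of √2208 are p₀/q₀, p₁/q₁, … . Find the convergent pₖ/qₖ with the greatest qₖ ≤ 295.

4417/94

√2208 = [46; 1, 92, …] (period length 2).
Convergents:
  p_0/q_0 = 46/1
  p_1/q_1 = 47/1
  p_2/q_2 = 4370/93
  p_3/q_3 = 4417/94
  p_4/q_4 = 410734/8741
q_3 = 94 ≤ 295 < 8741 = q_4, so the answer is 4417/94.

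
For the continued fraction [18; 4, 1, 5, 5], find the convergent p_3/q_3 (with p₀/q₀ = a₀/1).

528/29

Using pₖ = aₖpₖ₋₁ + pₖ₋₂, qₖ = aₖqₖ₋₁ + qₖ₋₂ (with p₋₁=1, p₋₂=0, q₋₁=0, q₋₂=1):
  k=0: a=18, p=18, q=1
  k=1: a=4, p=73, q=4
  k=2: a=1, p=91, q=5
  k=3: a=5, p=528, q=29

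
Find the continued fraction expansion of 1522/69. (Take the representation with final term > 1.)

1522 = 22*69 + 4
69 = 17*4 + 1
4 = 4*1 + 0  (stop)
So 1522/69 = [22; 17, 4].

[22; 17, 4]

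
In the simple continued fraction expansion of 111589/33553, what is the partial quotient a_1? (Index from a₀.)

111589 = 3·33553 + 10930   →  a_0 = 3
33553 = 3·10930 + 763   →  a_1 = 3

3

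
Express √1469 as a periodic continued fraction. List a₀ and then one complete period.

[38; 3, 18, 1, 4, 1, 18, 3, 76]

a₀ = ⌊√1469⌋ = 38.
With m₀=0, d₀=1 and mₖ₊₁ = dₖaₖ − mₖ, dₖ₊₁ = (n − mₖ₊₁²)/dₖ, aₖ₊₁ = ⌊(a₀+mₖ₊₁)/dₖ₊₁⌋:
  k=1: m=38, d=25, a=3
  k=2: m=37, d=4, a=18
  k=3: m=35, d=61, a=1
  k=4: m=26, d=13, a=4
  k=5: m=26, d=61, a=1
  k=6: m=35, d=4, a=18
  k=7: m=37, d=25, a=3
  k=8: m=38, d=1, a=76
d=1 and a=2a₀=76 at k=8, so the next step gives (m, d) = (38, 25) again — its k=1 value — and the period has length 8.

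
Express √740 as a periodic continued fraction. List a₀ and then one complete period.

[27; 4, 1, 12, 1, 4, 54]

a₀ = ⌊√740⌋ = 27.
With m₀=0, d₀=1 and mₖ₊₁ = dₖaₖ − mₖ, dₖ₊₁ = (n − mₖ₊₁²)/dₖ, aₖ₊₁ = ⌊(a₀+mₖ₊₁)/dₖ₊₁⌋:
  k=1: m=27, d=11, a=4
  k=2: m=17, d=41, a=1
  k=3: m=24, d=4, a=12
  k=4: m=24, d=41, a=1
  k=5: m=17, d=11, a=4
  k=6: m=27, d=1, a=54
d=1 and a=2a₀=54 at k=6, so the next step gives (m, d) = (27, 11) again — its k=1 value — and the period has length 6.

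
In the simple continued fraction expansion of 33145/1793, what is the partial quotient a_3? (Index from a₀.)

33145 = 18·1793 + 871   →  a_0 = 18
1793 = 2·871 + 51   →  a_1 = 2
871 = 17·51 + 4   →  a_2 = 17
51 = 12·4 + 3   →  a_3 = 12

12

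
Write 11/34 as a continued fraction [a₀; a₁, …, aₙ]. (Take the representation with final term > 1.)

[0; 3, 11]

11 = 0×34 + 11
34 = 3×11 + 1
11 = 11×1 + 0  (stop)
So 11/34 = [0; 3, 11].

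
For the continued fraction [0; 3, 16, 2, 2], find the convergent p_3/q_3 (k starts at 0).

33/101

Using pₖ = aₖpₖ₋₁ + pₖ₋₂, qₖ = aₖqₖ₋₁ + qₖ₋₂ (with p₋₁=1, p₋₂=0, q₋₁=0, q₋₂=1):
  k=0: a=0, p=0, q=1
  k=1: a=3, p=1, q=3
  k=2: a=16, p=16, q=49
  k=3: a=2, p=33, q=101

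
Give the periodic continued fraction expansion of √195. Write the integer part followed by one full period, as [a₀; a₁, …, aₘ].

a₀ = ⌊√195⌋ = 13.
With m₀=0, d₀=1 and mₖ₊₁ = dₖaₖ − mₖ, dₖ₊₁ = (n − mₖ₊₁²)/dₖ, aₖ₊₁ = ⌊(a₀+mₖ₊₁)/dₖ₊₁⌋:
  k=1: m=13, d=26, a=1
  k=2: m=13, d=1, a=26
d=1 and a=2a₀=26 at k=2, so the next step gives (m, d) = (13, 26) again — its k=1 value — and the period has length 2.

[13; 1, 26]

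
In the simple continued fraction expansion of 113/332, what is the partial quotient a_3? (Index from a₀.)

15

113 = 0·332 + 113   →  a_0 = 0
332 = 2·113 + 106   →  a_1 = 2
113 = 1·106 + 7   →  a_2 = 1
106 = 15·7 + 1   →  a_3 = 15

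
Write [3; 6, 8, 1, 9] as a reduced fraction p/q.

Using pₖ = aₖpₖ₋₁ + pₖ₋₂ and qₖ = aₖqₖ₋₁ + qₖ₋₂:
  k=0: a=3, p=3, q=1
  k=1: a=6, p=19, q=6
  k=2: a=8, p=155, q=49
  k=3: a=1, p=174, q=55
  k=4: a=9, p=1721, q=544

1721/544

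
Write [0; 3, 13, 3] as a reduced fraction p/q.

40/123

Using pₖ = aₖpₖ₋₁ + pₖ₋₂ and qₖ = aₖqₖ₋₁ + qₖ₋₂:
  k=0: a=0, p=0, q=1
  k=1: a=3, p=1, q=3
  k=2: a=13, p=13, q=40
  k=3: a=3, p=40, q=123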